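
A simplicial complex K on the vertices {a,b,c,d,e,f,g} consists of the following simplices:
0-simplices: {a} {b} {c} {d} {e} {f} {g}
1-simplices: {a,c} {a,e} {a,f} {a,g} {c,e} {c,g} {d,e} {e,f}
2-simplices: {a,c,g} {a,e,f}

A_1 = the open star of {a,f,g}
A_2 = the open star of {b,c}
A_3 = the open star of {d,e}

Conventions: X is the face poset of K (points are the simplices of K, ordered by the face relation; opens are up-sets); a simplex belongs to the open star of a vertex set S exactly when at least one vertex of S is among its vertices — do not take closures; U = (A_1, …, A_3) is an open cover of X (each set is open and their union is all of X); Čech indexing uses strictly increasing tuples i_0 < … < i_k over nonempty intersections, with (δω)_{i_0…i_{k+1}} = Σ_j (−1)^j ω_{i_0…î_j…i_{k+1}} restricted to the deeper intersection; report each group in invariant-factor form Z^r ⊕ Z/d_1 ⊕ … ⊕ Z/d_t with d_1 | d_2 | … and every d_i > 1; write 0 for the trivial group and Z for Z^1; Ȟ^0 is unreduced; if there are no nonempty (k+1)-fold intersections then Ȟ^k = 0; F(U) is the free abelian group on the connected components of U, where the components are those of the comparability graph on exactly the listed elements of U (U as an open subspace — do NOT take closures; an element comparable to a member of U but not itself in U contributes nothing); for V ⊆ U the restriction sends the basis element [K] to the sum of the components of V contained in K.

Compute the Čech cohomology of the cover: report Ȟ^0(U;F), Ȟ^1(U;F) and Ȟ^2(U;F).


nerve simplices:
  A1={{a},{f},{g},{a,c},{a,e},{a,f},{a,g},{c,g},{e,f},{a,c,g},{a,e,f}} A2={{b},{c},{a,c},{c,e},{c,g},{a,c,g}} A3={{d},{e},{a,e},{c,e},{d,e},{e,f},{a,e,f}}
  A12={{a,c},{c,g},{a,c,g}} A13={{a,e},{e,f},{a,e,f}} A23={{c,e}}
components per intersection:
  A1: {{a},{f},{g},{a,c},{a,e},{a,f},{a,g},{c,g},{e,f},{a,c,g},{a,e,f}}
  A2: {{b}} {{c},{a,c},{c,e},{c,g},{a,c,g}}
  A3: {{d},{e},{a,e},{c,e},{d,e},{e,f},{a,e,f}}
  A12: {{a,c},{c,g},{a,c,g}}
  A13: {{a,e},{e,f},{a,e,f}}
  A23: {{c,e}}
C dims 4,3; δ0: rk 2, SNF 1^2
degree 0: 4−2−0 = 2 → Ȟ^0 ≅ Z^2
degree 1: 3−0−2 = 1 → Ȟ^1 ≅ Z
degree 2: 0−0−0 = 0 → Ȟ^2 ≅ 0

Ȟ^0(U;F) ≅ Z^2; Ȟ^1(U;F) ≅ Z; Ȟ^2(U;F) ≅ 0


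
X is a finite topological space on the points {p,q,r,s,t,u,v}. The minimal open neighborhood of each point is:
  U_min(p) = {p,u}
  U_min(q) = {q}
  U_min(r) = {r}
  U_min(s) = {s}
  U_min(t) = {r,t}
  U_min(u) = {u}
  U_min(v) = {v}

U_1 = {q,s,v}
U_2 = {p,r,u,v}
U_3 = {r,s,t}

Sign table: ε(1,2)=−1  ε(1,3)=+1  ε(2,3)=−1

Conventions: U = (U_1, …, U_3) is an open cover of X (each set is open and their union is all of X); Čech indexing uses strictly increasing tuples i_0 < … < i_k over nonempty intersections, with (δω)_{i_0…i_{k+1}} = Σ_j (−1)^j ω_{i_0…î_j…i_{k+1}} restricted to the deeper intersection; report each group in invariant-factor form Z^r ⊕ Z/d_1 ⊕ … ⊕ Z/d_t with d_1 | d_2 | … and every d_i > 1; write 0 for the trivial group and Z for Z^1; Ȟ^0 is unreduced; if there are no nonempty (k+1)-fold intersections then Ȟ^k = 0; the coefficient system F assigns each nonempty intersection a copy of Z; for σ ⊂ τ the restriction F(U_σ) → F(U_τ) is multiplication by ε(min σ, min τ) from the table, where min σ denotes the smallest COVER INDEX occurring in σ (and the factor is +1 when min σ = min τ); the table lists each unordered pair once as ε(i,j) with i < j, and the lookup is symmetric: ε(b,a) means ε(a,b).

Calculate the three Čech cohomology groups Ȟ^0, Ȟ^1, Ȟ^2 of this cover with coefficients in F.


Ȟ^0(U;F) ≅ Z,  Ȟ^1(U;F) ≅ Z,  Ȟ^2(U;F) ≅ 0

intersection data:
  U12={v} U13={s} U23={r}
C dims 3,3; δ0: rk 2, SNF 1^2
Ȟ^0 = (3 − 2) − 0 = 1, so Ȟ^0 ≅ Z
Ȟ^1 = (3 − 0) − 2 = 1, so Ȟ^1 ≅ Z
Ȟ^2 = (0 − 0) − 0 = 0, so Ȟ^2 ≅ 0


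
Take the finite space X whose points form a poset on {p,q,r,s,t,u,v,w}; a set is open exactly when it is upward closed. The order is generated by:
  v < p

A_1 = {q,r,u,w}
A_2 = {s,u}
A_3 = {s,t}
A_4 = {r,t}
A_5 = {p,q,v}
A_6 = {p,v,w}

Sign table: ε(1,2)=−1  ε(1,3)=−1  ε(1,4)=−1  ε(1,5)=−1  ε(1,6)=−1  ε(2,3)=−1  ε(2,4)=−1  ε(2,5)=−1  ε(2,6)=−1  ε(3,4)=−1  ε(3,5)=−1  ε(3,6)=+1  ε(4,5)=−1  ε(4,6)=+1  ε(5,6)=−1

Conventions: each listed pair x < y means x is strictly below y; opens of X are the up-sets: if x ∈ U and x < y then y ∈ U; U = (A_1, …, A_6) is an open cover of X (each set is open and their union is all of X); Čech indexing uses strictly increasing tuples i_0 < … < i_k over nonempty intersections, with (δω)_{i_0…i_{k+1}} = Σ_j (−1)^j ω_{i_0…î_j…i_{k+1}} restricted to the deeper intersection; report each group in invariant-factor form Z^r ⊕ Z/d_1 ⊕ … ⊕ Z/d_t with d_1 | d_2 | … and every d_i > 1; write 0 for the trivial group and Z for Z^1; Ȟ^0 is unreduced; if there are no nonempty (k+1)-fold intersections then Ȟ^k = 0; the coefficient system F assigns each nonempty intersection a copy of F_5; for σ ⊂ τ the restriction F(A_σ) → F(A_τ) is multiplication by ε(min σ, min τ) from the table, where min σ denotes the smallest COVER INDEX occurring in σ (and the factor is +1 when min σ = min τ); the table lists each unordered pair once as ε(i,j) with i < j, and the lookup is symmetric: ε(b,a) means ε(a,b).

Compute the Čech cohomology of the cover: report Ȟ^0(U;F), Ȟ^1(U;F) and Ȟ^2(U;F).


nerve simplices:
  A12={u} A14={r} A15={q} A16={w} A23={s} A34={t} A56={p,v}
C dims 6,7; δ0: rk_F5 6
degree 0: 6−6−0 = 0 → Ȟ^0 ≅ 0
degree 1: 7−0−6 = 1 → Ȟ^1 ≅ Z/5
degree 2: 0−0−0 = 0 → Ȟ^2 ≅ 0

Ȟ^0 = 0,  Ȟ^1 = Z/5,  Ȟ^2 = 0


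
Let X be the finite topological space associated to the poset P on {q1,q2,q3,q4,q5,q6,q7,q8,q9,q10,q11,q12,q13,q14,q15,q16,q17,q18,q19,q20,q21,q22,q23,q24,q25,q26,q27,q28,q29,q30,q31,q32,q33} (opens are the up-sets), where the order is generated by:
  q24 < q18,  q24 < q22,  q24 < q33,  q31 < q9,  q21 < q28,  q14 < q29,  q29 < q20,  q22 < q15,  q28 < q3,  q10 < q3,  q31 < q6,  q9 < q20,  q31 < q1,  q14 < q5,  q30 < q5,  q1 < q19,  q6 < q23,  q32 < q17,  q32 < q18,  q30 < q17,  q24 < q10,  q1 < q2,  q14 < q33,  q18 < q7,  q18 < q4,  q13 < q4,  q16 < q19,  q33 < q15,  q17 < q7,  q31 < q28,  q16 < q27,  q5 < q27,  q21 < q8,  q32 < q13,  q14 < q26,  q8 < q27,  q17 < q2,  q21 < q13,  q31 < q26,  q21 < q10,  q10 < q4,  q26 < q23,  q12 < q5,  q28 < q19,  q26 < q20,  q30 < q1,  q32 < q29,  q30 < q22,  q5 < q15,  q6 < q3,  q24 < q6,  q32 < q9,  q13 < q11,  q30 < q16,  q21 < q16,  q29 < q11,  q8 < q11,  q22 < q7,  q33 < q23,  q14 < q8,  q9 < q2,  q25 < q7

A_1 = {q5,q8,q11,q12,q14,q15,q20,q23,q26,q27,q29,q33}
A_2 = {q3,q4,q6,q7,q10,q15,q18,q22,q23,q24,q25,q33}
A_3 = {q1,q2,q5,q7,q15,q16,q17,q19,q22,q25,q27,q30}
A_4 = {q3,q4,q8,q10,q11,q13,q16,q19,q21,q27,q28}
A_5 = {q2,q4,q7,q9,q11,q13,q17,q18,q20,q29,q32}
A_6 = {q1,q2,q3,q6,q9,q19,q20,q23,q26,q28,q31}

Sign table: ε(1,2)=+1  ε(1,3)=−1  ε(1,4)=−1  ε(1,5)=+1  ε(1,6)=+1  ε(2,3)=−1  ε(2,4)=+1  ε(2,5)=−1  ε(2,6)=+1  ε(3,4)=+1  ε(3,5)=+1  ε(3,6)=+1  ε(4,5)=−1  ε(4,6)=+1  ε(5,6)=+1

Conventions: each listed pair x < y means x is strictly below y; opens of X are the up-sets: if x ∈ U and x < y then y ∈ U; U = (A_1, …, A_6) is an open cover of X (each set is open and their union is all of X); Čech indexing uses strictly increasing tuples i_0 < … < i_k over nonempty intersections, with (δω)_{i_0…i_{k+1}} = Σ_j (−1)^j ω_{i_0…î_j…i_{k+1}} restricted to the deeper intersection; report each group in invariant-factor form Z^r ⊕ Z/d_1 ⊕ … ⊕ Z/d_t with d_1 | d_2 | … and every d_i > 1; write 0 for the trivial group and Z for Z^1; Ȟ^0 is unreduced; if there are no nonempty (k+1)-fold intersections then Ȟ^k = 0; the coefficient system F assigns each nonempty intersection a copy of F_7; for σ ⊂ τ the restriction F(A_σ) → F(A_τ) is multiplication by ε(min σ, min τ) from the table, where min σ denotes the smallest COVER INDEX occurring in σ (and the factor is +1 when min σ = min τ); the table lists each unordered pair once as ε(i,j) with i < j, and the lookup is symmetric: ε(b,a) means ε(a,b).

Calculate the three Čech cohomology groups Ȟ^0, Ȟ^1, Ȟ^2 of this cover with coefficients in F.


nerve of the cover:
  A12={q15,q23,q33} A13={q5,q15,q27} A14={q8,q11,q27} A15={q11,q20,q29} A16={q20,q23,q26} A23={q7,q15,q22,q25} A24={q3,q4,q10} A25={q4,q7,q18} A26={q3,q6,q23} A34={q16,q19,q27} A35={q2,q7,q17} A36={q1,q2,q19} A45={q4,q11,q13} A46={q3,q19,q28} A56={q2,q9,q20}
  A123={q15} A126={q23} A134={q27} A145={q11} A156={q20} A235={q7} A245={q4} A246={q3} A346={q19} A356={q2}
C dims 6,15,10; δ0: rk_F7 6; δ1: rk_F7 9
Ȟ^0 = (6 − 6) − 0 = 0, so Ȟ^0 ≅ 0
Ȟ^1 = (15 − 9) − 6 = 0, so Ȟ^1 ≅ 0
Ȟ^2 = (10 − 0) − 9 = 1, so Ȟ^2 ≅ Z/7

Ȟ^0 = 0, Ȟ^1 = 0, Ȟ^2 = Z/7


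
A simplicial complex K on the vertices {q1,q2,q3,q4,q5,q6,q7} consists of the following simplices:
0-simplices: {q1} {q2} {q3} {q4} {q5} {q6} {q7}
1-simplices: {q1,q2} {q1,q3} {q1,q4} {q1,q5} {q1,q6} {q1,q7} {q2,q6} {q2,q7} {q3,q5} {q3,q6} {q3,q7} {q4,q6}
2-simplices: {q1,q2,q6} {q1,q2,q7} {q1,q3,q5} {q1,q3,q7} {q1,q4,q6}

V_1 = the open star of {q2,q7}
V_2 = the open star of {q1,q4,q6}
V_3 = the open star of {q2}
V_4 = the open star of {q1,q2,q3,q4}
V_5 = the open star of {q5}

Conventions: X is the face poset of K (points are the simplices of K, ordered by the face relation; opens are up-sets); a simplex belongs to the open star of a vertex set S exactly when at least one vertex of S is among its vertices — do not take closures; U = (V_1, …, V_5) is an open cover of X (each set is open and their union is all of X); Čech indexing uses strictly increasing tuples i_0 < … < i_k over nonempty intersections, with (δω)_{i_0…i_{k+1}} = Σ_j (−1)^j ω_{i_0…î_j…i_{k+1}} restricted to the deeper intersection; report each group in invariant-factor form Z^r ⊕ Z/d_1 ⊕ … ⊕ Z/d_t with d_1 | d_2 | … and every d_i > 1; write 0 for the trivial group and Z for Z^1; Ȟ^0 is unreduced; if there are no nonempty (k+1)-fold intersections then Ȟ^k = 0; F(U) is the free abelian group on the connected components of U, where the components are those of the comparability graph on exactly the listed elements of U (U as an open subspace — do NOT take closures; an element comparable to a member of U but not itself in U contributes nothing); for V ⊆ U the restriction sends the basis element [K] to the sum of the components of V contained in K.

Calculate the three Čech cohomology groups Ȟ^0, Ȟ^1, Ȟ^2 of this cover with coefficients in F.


nerve of the cover:
  V1={{q2},{q7},{q1,q2},{q1,q7},{q2,q6},{q2,q7},{q3,q7},{q1,q2,q6},{q1,q2,q7},{q1,q3,q7}} V2={{q1},{q4},{q6},{q1,q2},{q1,q3},{q1,q4},{q1,q5},{q1,q6},{q1,q7},{q2,q6},{q3,q6},{q4,q6},{q1,q2,q6},{q1,q2,q7},{q1,q3,q5},{q1,q3,q7},{q1,q4,q6}} V3={{q2},{q1,q2},{q2,q6},{q2,q7},{q1,q2,q6},{q1,q2,q7}} V4={{q1},{q2},{q3},{q4},{q1,q2},{q1,q3},{q1,q4},{q1,q5},{q1,q6},{q1,q7},{q2,q6},{q2,q7},{q3,q5},{q3,q6},{q3,q7},{q4,q6},{q1,q2,q6},{q1,q2,q7},{q1,q3,q5},{q1,q3,q7},{q1,q4,q6}} V5={{q5},{q1,q5},{q3,q5},{q1,q3,q5}}
  V12={{q1,q2},{q1,q7},{q2,q6},{q1,q2,q6},{q1,q2,q7},{q1,q3,q7}} V13={{q2},{q1,q2},{q2,q6},{q2,q7},{q1,q2,q6},{q1,q2,q7}} V14={{q2},{q1,q2},{q1,q7},{q2,q6},{q2,q7},{q3,q7},{q1,q2,q6},{q1,q2,q7},{q1,q3,q7}} V23={{q1,q2},{q2,q6},{q1,q2,q6},{q1,q2,q7}} V24={{q1},{q4},{q1,q2},{q1,q3},{q1,q4},{q1,q5},{q1,q6},{q1,q7},{q2,q6},{q3,q6},{q4,q6},{q1,q2,q6},{q1,q2,q7},{q1,q3,q5},{q1,q3,q7},{q1,q4,q6}} V25={{q1,q5},{q1,q3,q5}} V34={{q2},{q1,q2},{q2,q6},{q2,q7},{q1,q2,q6},{q1,q2,q7}} V45={{q1,q5},{q3,q5},{q1,q3,q5}}
  V123={{q1,q2},{q2,q6},{q1,q2,q6},{q1,q2,q7}} V124={{q1,q2},{q1,q7},{q2,q6},{q1,q2,q6},{q1,q2,q7},{q1,q3,q7}} V134={{q2},{q1,q2},{q2,q6},{q2,q7},{q1,q2,q6},{q1,q2,q7}} V234={{q1,q2},{q2,q6},{q1,q2,q6},{q1,q2,q7}} V245={{q1,q5},{q1,q3,q5}}
  V1234={{q1,q2},{q2,q6},{q1,q2,q6},{q1,q2,q7}}
components per intersection:
  V1: {{q2},{q7},{q1,q2},{q1,q7},{q2,q6},{q2,q7},{q3,q7},{q1,q2,q6},{q1,q2,q7},{q1,q3,q7}}
  V2: {{q1},{q4},{q6},{q1,q2},{q1,q3},{q1,q4},{q1,q5},{q1,q6},{q1,q7},{q2,q6},{q3,q6},{q4,q6},{q1,q2,q6},{q1,q2,q7},{q1,q3,q5},{q1,q3,q7},{q1,q4,q6}}
  V3: {{q2},{q1,q2},{q2,q6},{q2,q7},{q1,q2,q6},{q1,q2,q7}}
  V4: {{q1},{q2},{q3},{q4},{q1,q2},{q1,q3},{q1,q4},{q1,q5},{q1,q6},{q1,q7},{q2,q6},{q2,q7},{q3,q5},{q3,q6},{q3,q7},{q4,q6},{q1,q2,q6},{q1,q2,q7},{q1,q3,q5},{q1,q3,q7},{q1,q4,q6}}
  V5: {{q5},{q1,q5},{q3,q5},{q1,q3,q5}}
  V12: {{q1,q2},{q1,q7},{q2,q6},{q1,q2,q6},{q1,q2,q7},{q1,q3,q7}}
  V13: {{q2},{q1,q2},{q2,q6},{q2,q7},{q1,q2,q6},{q1,q2,q7}}
  V14: {{q2},{q1,q2},{q1,q7},{q2,q6},{q2,q7},{q3,q7},{q1,q2,q6},{q1,q2,q7},{q1,q3,q7}}
  V23: {{q1,q2},{q2,q6},{q1,q2,q6},{q1,q2,q7}}
  V24: {{q1},{q4},{q1,q2},{q1,q3},{q1,q4},{q1,q5},{q1,q6},{q1,q7},{q2,q6},{q4,q6},{q1,q2,q6},{q1,q2,q7},{q1,q3,q5},{q1,q3,q7},{q1,q4,q6}} {{q3,q6}}
  V25: {{q1,q5},{q1,q3,q5}}
  V34: {{q2},{q1,q2},{q2,q6},{q2,q7},{q1,q2,q6},{q1,q2,q7}}
  V45: {{q1,q5},{q3,q5},{q1,q3,q5}}
  V123: {{q1,q2},{q2,q6},{q1,q2,q6},{q1,q2,q7}}
  V124: {{q1,q2},{q1,q7},{q2,q6},{q1,q2,q6},{q1,q2,q7},{q1,q3,q7}}
  V134: {{q2},{q1,q2},{q2,q6},{q2,q7},{q1,q2,q6},{q1,q2,q7}}
  V234: {{q1,q2},{q2,q6},{q1,q2,q6},{q1,q2,q7}}
  V245: {{q1,q5},{q1,q3,q5}}
  V1234: {{q1,q2},{q2,q6},{q1,q2,q6},{q1,q2,q7}}
C dims 5,9,5,1; δ0: rk 4, SNF 1^4; δ1: rk 4, SNF 1^4; δ2: rk 1, SNF 1^1
Ȟ^0 = (5 − 4) − 0 = 1, so Ȟ^0 ≅ Z
Ȟ^1 = (9 − 4) − 4 = 1, so Ȟ^1 ≅ Z
Ȟ^2 = (5 − 1) − 4 = 0, so Ȟ^2 ≅ 0

Ȟ^0 = Z, Ȟ^1 = Z and Ȟ^2 = 0


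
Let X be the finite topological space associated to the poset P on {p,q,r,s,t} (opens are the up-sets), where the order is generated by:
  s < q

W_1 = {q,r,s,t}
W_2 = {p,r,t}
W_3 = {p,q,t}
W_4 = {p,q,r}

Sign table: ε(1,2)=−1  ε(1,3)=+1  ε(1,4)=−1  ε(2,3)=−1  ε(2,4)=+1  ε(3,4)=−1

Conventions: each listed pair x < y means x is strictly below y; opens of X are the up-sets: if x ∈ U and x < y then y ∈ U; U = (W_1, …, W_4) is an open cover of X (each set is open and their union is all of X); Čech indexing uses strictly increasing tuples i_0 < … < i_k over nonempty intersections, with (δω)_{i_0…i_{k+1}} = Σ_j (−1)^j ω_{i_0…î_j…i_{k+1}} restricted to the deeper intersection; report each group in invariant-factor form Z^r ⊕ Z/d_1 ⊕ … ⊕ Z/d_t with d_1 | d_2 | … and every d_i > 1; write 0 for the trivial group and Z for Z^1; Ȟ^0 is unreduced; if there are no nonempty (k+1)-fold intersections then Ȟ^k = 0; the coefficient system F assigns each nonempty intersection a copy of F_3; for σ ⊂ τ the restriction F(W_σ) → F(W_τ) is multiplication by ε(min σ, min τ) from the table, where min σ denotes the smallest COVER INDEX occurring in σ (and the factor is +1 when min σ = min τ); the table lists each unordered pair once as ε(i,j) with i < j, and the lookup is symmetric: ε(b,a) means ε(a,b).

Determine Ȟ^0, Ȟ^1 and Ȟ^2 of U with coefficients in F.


Ȟ^0(U;F) ≅ Z/3, Ȟ^1(U;F) ≅ 0, Ȟ^2(U;F) ≅ Z/3

nerve of the cover:
  W12={r,t} W13={q,t} W14={q,r} W23={p,t} W24={p,r} W34={p,q}
  W123={t} W124={r} W134={q} W234={p}
C dims 4,6,4; δ0: rk_F3 3; δ1: rk_F3 3
Ȟ^0 = (4 − 3) − 0 = 1, so Ȟ^0 ≅ Z/3
Ȟ^1 = (6 − 3) − 3 = 0, so Ȟ^1 ≅ 0
Ȟ^2 = (4 − 0) − 3 = 1, so Ȟ^2 ≅ Z/3


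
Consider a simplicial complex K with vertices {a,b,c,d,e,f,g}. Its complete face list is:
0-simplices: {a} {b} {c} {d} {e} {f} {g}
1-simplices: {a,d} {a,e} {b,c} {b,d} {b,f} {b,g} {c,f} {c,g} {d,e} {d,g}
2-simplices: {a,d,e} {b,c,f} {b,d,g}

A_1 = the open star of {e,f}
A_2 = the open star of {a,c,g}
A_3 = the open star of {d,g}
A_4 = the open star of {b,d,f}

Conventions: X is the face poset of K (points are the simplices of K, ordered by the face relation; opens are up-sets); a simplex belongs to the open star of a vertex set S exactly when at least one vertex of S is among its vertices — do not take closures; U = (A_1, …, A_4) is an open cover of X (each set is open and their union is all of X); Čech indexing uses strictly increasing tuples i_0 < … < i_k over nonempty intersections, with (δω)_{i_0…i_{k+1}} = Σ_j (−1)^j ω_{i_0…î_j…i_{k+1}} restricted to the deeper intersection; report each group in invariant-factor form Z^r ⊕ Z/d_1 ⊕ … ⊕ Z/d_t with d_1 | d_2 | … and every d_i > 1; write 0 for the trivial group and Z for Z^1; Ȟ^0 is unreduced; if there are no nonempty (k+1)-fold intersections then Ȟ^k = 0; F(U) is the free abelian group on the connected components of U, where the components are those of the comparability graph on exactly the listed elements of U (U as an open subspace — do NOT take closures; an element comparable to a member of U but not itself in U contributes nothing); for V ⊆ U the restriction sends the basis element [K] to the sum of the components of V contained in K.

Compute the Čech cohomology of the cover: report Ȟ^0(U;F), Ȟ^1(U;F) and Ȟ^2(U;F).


nerve simplices:
  A1={{e},{f},{a,e},{b,f},{c,f},{d,e},{a,d,e},{b,c,f}} A2={{a},{c},{g},{a,d},{a,e},{b,c},{b,g},{c,f},{c,g},{d,g},{a,d,e},{b,c,f},{b,d,g}} A3={{d},{g},{a,d},{b,d},{b,g},{c,g},{d,e},{d,g},{a,d,e},{b,d,g}} A4={{b},{d},{f},{a,d},{b,c},{b,d},{b,f},{b,g},{c,f},{d,e},{d,g},{a,d,e},{b,c,f},{b,d,g}}
  A12={{a,e},{c,f},{a,d,e},{b,c,f}} A13={{d,e},{a,d,e}} A14={{f},{b,f},{c,f},{d,e},{a,d,e},{b,c,f}} A23={{g},{a,d},{b,g},{c,g},{d,g},{a,d,e},{b,d,g}} A24={{a,d},{b,c},{b,g},{c,f},{d,g},{a,d,e},{b,c,f},{b,d,g}} A34={{d},{a,d},{b,d},{b,g},{d,e},{d,g},{a,d,e},{b,d,g}}
  A123={{a,d,e}} A124={{c,f},{a,d,e},{b,c,f}} A134={{d,e},{a,d,e}} A234={{a,d},{b,g},{d,g},{a,d,e},{b,d,g}}
  A1234={{a,d,e}}
components per intersection:
  A1: {{e},{a,e},{d,e},{a,d,e}} {{f},{b,f},{c,f},{b,c,f}}
  A2: {{a},{a,d},{a,e},{a,d,e}} {{c},{g},{b,c},{b,g},{c,f},{c,g},{d,g},{b,c,f},{b,d,g}}
  A3: {{d},{g},{a,d},{b,d},{b,g},{c,g},{d,e},{d,g},{a,d,e},{b,d,g}}
  A4: {{b},{d},{f},{a,d},{b,c},{b,d},{b,f},{b,g},{c,f},{d,e},{d,g},{a,d,e},{b,c,f},{b,d,g}}
  A12: {{a,e},{a,d,e}} {{c,f},{b,c,f}}
  A13: {{d,e},{a,d,e}}
  A14: {{f},{b,f},{c,f},{b,c,f}} {{d,e},{a,d,e}}
  A23: {{g},{b,g},{c,g},{d,g},{b,d,g}} {{a,d},{a,d,e}}
  A24: {{a,d},{a,d,e}} {{b,c},{c,f},{b,c,f}} {{b,g},{d,g},{b,d,g}}
  A34: {{d},{a,d},{b,d},{b,g},{d,e},{d,g},{a,d,e},{b,d,g}}
  A123: {{a,d,e}}
  A124: {{c,f},{b,c,f}} {{a,d,e}}
  A134: {{d,e},{a,d,e}}
  A234: {{a,d},{a,d,e}} {{b,g},{d,g},{b,d,g}}
  A1234: {{a,d,e}}
C dims 6,11,6,1; δ0: rk 5, SNF 1^5; δ1: rk 5, SNF 1^5; δ2: rk 1, SNF 1^1
degree 0: 6−5−0 = 1 → Ȟ^0 ≅ Z
degree 1: 11−5−5 = 1 → Ȟ^1 ≅ Z
degree 2: 6−1−5 = 0 → Ȟ^2 ≅ 0

Ȟ^0(U;F) ≅ Z,  Ȟ^1(U;F) ≅ Z,  Ȟ^2(U;F) ≅ 0


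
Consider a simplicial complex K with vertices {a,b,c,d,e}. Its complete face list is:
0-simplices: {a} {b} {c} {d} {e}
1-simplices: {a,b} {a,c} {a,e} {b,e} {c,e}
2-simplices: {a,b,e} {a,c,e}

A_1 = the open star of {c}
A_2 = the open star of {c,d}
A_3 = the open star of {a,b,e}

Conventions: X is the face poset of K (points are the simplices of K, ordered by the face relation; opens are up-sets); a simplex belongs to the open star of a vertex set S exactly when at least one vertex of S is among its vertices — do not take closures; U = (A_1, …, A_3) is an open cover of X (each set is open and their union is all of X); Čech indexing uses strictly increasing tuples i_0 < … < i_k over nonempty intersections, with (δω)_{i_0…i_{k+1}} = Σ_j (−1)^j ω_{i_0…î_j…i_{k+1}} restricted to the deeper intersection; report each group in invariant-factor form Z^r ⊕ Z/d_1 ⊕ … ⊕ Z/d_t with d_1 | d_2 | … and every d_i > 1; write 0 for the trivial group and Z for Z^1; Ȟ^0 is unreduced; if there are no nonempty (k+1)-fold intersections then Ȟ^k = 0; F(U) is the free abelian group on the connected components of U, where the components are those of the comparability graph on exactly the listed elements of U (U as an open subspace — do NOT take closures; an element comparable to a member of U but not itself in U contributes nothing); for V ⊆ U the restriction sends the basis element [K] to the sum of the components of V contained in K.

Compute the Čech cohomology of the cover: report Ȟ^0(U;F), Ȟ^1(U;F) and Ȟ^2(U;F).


Ȟ^0(U;F) ≅ Z^2; Ȟ^1(U;F) ≅ 0; Ȟ^2(U;F) ≅ 0

nerve of the cover:
  A1={{c},{a,c},{c,e},{a,c,e}} A2={{c},{d},{a,c},{c,e},{a,c,e}} A3={{a},{b},{e},{a,b},{a,c},{a,e},{b,e},{c,e},{a,b,e},{a,c,e}}
  A12={{c},{a,c},{c,e},{a,c,e}} A13={{a,c},{c,e},{a,c,e}} A23={{a,c},{c,e},{a,c,e}}
  A123={{a,c},{c,e},{a,c,e}}
components per intersection:
  A1: {{c},{a,c},{c,e},{a,c,e}}
  A2: {{c},{a,c},{c,e},{a,c,e}} {{d}}
  A3: {{a},{b},{e},{a,b},{a,c},{a,e},{b,e},{c,e},{a,b,e},{a,c,e}}
  A12: {{c},{a,c},{c,e},{a,c,e}}
  A13: {{a,c},{c,e},{a,c,e}}
  A23: {{a,c},{c,e},{a,c,e}}
  A123: {{a,c},{c,e},{a,c,e}}
C dims 4,3,1; δ0: rk 2, SNF 1^2; δ1: rk 1, SNF 1^1
Ȟ^0 = (4 − 2) − 0 = 2, so Ȟ^0 ≅ Z^2
Ȟ^1 = (3 − 1) − 2 = 0, so Ȟ^1 ≅ 0
Ȟ^2 = (1 − 0) − 1 = 0, so Ȟ^2 ≅ 0


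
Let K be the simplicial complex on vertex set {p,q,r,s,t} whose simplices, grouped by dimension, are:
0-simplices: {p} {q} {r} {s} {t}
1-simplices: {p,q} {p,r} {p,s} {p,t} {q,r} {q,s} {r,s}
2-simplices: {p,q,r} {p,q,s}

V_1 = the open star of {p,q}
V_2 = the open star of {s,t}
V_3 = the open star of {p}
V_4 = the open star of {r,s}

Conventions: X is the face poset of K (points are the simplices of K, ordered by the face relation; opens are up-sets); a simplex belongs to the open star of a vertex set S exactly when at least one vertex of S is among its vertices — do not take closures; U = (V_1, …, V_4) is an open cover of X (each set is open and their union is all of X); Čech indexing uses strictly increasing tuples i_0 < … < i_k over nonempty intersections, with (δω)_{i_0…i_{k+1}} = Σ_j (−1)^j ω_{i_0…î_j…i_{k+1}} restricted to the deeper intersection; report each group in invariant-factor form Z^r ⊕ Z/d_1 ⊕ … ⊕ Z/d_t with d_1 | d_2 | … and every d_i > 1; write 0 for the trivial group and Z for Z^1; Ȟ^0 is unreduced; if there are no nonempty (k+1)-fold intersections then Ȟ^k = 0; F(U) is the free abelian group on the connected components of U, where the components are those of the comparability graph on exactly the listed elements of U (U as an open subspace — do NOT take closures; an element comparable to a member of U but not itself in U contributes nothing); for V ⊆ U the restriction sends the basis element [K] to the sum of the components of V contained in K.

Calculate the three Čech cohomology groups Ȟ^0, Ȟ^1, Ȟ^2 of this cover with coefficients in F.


intersection data:
  V1={{p},{q},{p,q},{p,r},{p,s},{p,t},{q,r},{q,s},{p,q,r},{p,q,s}} V2={{s},{t},{p,s},{p,t},{q,s},{r,s},{p,q,s}} V3={{p},{p,q},{p,r},{p,s},{p,t},{p,q,r},{p,q,s}} V4={{r},{s},{p,r},{p,s},{q,r},{q,s},{r,s},{p,q,r},{p,q,s}}
  V12={{p,s},{p,t},{q,s},{p,q,s}} V13={{p},{p,q},{p,r},{p,s},{p,t},{p,q,r},{p,q,s}} V14={{p,r},{p,s},{q,r},{q,s},{p,q,r},{p,q,s}} V23={{p,s},{p,t},{p,q,s}} V24={{s},{p,s},{q,s},{r,s},{p,q,s}} V34={{p,r},{p,s},{p,q,r},{p,q,s}}
  V123={{p,s},{p,t},{p,q,s}} V124={{p,s},{q,s},{p,q,s}} V134={{p,r},{p,s},{p,q,r},{p,q,s}} V234={{p,s},{p,q,s}}
  V1234={{p,s},{p,q,s}}
components per intersection:
  V1: {{p},{q},{p,q},{p,r},{p,s},{p,t},{q,r},{q,s},{p,q,r},{p,q,s}}
  V2: {{s},{p,s},{q,s},{r,s},{p,q,s}} {{t},{p,t}}
  V3: {{p},{p,q},{p,r},{p,s},{p,t},{p,q,r},{p,q,s}}
  V4: {{r},{s},{p,r},{p,s},{q,r},{q,s},{r,s},{p,q,r},{p,q,s}}
  V12: {{p,s},{q,s},{p,q,s}} {{p,t}}
  V13: {{p},{p,q},{p,r},{p,s},{p,t},{p,q,r},{p,q,s}}
  V14: {{p,r},{q,r},{p,q,r}} {{p,s},{q,s},{p,q,s}}
  V23: {{p,s},{p,q,s}} {{p,t}}
  V24: {{s},{p,s},{q,s},{r,s},{p,q,s}}
  V34: {{p,r},{p,q,r}} {{p,s},{p,q,s}}
  V123: {{p,s},{p,q,s}} {{p,t}}
  V124: {{p,s},{q,s},{p,q,s}}
  V134: {{p,r},{p,q,r}} {{p,s},{p,q,s}}
  V234: {{p,s},{p,q,s}}
  V1234: {{p,s},{p,q,s}}
C dims 5,10,6,1; δ0: rk 4, SNF 1^4; δ1: rk 5, SNF 1^5; δ2: rk 1, SNF 1^1
Ȟ^0 = (5 − 4) − 0 = 1, so Ȟ^0 ≅ Z
Ȟ^1 = (10 − 5) − 4 = 1, so Ȟ^1 ≅ Z
Ȟ^2 = (6 − 1) − 5 = 0, so Ȟ^2 ≅ 0

Ȟ^0 = Z, Ȟ^1 = Z and Ȟ^2 = 0


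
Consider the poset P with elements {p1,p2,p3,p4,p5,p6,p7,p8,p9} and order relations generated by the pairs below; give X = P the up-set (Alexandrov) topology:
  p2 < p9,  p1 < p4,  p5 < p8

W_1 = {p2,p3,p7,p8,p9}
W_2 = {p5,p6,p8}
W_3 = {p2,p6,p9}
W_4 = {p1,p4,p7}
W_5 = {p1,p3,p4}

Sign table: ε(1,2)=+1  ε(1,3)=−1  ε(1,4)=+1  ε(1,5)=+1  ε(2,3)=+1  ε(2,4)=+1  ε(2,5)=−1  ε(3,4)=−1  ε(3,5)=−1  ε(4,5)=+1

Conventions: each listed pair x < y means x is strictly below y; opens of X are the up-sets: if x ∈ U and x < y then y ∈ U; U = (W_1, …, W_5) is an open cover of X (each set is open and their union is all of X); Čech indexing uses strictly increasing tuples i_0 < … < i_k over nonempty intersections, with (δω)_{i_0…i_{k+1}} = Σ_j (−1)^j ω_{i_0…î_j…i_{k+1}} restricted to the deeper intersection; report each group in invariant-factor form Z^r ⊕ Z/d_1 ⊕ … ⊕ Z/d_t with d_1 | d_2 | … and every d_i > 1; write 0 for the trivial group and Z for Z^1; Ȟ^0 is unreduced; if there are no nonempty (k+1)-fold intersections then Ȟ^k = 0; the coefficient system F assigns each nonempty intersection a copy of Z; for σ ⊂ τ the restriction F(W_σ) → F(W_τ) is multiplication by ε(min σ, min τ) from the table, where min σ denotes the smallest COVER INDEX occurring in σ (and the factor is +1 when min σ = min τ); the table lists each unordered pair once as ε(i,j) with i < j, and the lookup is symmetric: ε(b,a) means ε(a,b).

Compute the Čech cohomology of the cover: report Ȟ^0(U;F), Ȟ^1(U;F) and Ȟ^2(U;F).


cover nerve:
  W12={p8} W13={p2,p9} W14={p7} W15={p3} W23={p6} W45={p1,p4}
C dims 5,6; δ0: rk 5, SNF 1^4·2
Ȟ^0: (5−5)−0=0 ⇒ 0
Ȟ^1: (6−0)−5=1 plus torsion [2] ⇒ Z ⊕ Z/2
Ȟ^2: (0−0)−0=0 ⇒ 0

Ȟ^0(U;F) ≅ 0,  Ȟ^1(U;F) ≅ Z ⊕ Z/2,  Ȟ^2(U;F) ≅ 0


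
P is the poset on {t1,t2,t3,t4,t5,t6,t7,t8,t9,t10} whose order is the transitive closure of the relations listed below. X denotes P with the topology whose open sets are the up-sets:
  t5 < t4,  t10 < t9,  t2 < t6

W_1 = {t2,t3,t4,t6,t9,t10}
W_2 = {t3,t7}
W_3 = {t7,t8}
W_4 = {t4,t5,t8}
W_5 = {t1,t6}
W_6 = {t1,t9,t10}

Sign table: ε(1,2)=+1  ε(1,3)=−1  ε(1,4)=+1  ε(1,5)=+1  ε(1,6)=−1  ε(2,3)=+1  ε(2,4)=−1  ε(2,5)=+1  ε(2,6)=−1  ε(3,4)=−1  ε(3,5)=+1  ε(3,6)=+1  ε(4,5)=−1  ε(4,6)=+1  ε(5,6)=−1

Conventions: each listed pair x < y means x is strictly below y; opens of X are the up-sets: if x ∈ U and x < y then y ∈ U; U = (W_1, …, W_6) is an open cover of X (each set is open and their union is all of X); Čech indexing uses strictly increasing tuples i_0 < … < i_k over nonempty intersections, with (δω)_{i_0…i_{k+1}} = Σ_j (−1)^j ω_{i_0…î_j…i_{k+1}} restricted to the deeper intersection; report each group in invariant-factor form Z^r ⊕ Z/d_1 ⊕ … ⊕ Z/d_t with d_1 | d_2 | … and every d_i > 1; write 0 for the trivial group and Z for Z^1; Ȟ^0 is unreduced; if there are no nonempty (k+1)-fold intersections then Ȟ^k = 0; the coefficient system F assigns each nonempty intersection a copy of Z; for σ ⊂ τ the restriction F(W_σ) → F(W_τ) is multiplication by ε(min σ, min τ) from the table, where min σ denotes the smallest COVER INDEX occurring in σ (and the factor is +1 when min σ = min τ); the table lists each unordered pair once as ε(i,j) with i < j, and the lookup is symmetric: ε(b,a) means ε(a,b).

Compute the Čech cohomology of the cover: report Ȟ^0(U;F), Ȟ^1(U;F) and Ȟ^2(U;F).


nonempty overlaps:
  W12={t3} W14={t4} W15={t6} W16={t9,t10} W23={t7} W34={t8} W56={t1}
C dims 6,7; δ0: rk 6, SNF 1^5·2
degree 0: 6−6−0 = 0 → Ȟ^0 ≅ 0
degree 1: 7−0−6 = 1 plus torsion [2] → Ȟ^1 ≅ Z ⊕ Z/2
degree 2: 0−0−0 = 0 → Ȟ^2 ≅ 0

Ȟ^0 ≅ 0; Ȟ^1 ≅ Z ⊕ Z/2; Ȟ^2 ≅ 0


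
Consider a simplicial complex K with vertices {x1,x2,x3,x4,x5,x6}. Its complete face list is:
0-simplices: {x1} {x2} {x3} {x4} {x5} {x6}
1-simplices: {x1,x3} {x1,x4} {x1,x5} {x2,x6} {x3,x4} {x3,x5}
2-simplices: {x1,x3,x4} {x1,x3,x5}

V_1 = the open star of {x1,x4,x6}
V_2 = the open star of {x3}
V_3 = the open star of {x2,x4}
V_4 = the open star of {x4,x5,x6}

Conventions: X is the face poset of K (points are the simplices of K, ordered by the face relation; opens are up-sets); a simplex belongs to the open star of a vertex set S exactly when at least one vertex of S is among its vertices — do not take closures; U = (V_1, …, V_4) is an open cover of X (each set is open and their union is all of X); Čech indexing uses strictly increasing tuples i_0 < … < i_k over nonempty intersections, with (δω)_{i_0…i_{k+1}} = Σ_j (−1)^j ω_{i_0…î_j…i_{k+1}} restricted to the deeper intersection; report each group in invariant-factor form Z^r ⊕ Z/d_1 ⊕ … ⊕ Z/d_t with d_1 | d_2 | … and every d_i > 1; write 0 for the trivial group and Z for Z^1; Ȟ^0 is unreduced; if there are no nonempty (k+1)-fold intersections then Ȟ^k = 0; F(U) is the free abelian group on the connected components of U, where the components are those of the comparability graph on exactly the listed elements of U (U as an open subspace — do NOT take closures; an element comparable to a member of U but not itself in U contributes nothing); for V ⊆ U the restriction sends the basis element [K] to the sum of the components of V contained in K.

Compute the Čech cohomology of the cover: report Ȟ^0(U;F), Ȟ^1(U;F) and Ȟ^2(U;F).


nonempty intersections:
  V1={{x1},{x4},{x6},{x1,x3},{x1,x4},{x1,x5},{x2,x6},{x3,x4},{x1,x3,x4},{x1,x3,x5}} V2={{x3},{x1,x3},{x3,x4},{x3,x5},{x1,x3,x4},{x1,x3,x5}} V3={{x2},{x4},{x1,x4},{x2,x6},{x3,x4},{x1,x3,x4}} V4={{x4},{x5},{x6},{x1,x4},{x1,x5},{x2,x6},{x3,x4},{x3,x5},{x1,x3,x4},{x1,x3,x5}}
  V12={{x1,x3},{x3,x4},{x1,x3,x4},{x1,x3,x5}} V13={{x4},{x1,x4},{x2,x6},{x3,x4},{x1,x3,x4}} V14={{x4},{x6},{x1,x4},{x1,x5},{x2,x6},{x3,x4},{x1,x3,x4},{x1,x3,x5}} V23={{x3,x4},{x1,x3,x4}} V24={{x3,x4},{x3,x5},{x1,x3,x4},{x1,x3,x5}} V34={{x4},{x1,x4},{x2,x6},{x3,x4},{x1,x3,x4}}
  V123={{x3,x4},{x1,x3,x4}} V124={{x3,x4},{x1,x3,x4},{x1,x3,x5}} V134={{x4},{x1,x4},{x2,x6},{x3,x4},{x1,x3,x4}} V234={{x3,x4},{x1,x3,x4}}
  V1234={{x3,x4},{x1,x3,x4}}
components per intersection:
  V1: {{x1},{x4},{x1,x3},{x1,x4},{x1,x5},{x3,x4},{x1,x3,x4},{x1,x3,x5}} {{x6},{x2,x6}}
  V2: {{x3},{x1,x3},{x3,x4},{x3,x5},{x1,x3,x4},{x1,x3,x5}}
  V3: {{x2},{x2,x6}} {{x4},{x1,x4},{x3,x4},{x1,x3,x4}}
  V4: {{x4},{x1,x4},{x3,x4},{x1,x3,x4}} {{x5},{x1,x5},{x3,x5},{x1,x3,x5}} {{x6},{x2,x6}}
  V12: {{x1,x3},{x3,x4},{x1,x3,x4},{x1,x3,x5}}
  V13: {{x4},{x1,x4},{x3,x4},{x1,x3,x4}} {{x2,x6}}
  V14: {{x4},{x1,x4},{x3,x4},{x1,x3,x4}} {{x6},{x2,x6}} {{x1,x5},{x1,x3,x5}}
  V23: {{x3,x4},{x1,x3,x4}}
  V24: {{x3,x4},{x1,x3,x4}} {{x3,x5},{x1,x3,x5}}
  V34: {{x4},{x1,x4},{x3,x4},{x1,x3,x4}} {{x2,x6}}
  V123: {{x3,x4},{x1,x3,x4}}
  V124: {{x3,x4},{x1,x3,x4}} {{x1,x3,x5}}
  V134: {{x4},{x1,x4},{x3,x4},{x1,x3,x4}} {{x2,x6}}
  V234: {{x3,x4},{x1,x3,x4}}
  V1234: {{x3,x4},{x1,x3,x4}}
C dims 8,11,6,1; δ0: rk 6, SNF 1^6; δ1: rk 5, SNF 1^5; δ2: rk 1, SNF 1^1
Ȟ^0: (8−6)−0=2 ⇒ Z^2
Ȟ^1: (11−5)−6=0 ⇒ 0
Ȟ^2: (6−1)−5=0 ⇒ 0

Ȟ^0 = Z^2, Ȟ^1 = 0, Ȟ^2 = 0


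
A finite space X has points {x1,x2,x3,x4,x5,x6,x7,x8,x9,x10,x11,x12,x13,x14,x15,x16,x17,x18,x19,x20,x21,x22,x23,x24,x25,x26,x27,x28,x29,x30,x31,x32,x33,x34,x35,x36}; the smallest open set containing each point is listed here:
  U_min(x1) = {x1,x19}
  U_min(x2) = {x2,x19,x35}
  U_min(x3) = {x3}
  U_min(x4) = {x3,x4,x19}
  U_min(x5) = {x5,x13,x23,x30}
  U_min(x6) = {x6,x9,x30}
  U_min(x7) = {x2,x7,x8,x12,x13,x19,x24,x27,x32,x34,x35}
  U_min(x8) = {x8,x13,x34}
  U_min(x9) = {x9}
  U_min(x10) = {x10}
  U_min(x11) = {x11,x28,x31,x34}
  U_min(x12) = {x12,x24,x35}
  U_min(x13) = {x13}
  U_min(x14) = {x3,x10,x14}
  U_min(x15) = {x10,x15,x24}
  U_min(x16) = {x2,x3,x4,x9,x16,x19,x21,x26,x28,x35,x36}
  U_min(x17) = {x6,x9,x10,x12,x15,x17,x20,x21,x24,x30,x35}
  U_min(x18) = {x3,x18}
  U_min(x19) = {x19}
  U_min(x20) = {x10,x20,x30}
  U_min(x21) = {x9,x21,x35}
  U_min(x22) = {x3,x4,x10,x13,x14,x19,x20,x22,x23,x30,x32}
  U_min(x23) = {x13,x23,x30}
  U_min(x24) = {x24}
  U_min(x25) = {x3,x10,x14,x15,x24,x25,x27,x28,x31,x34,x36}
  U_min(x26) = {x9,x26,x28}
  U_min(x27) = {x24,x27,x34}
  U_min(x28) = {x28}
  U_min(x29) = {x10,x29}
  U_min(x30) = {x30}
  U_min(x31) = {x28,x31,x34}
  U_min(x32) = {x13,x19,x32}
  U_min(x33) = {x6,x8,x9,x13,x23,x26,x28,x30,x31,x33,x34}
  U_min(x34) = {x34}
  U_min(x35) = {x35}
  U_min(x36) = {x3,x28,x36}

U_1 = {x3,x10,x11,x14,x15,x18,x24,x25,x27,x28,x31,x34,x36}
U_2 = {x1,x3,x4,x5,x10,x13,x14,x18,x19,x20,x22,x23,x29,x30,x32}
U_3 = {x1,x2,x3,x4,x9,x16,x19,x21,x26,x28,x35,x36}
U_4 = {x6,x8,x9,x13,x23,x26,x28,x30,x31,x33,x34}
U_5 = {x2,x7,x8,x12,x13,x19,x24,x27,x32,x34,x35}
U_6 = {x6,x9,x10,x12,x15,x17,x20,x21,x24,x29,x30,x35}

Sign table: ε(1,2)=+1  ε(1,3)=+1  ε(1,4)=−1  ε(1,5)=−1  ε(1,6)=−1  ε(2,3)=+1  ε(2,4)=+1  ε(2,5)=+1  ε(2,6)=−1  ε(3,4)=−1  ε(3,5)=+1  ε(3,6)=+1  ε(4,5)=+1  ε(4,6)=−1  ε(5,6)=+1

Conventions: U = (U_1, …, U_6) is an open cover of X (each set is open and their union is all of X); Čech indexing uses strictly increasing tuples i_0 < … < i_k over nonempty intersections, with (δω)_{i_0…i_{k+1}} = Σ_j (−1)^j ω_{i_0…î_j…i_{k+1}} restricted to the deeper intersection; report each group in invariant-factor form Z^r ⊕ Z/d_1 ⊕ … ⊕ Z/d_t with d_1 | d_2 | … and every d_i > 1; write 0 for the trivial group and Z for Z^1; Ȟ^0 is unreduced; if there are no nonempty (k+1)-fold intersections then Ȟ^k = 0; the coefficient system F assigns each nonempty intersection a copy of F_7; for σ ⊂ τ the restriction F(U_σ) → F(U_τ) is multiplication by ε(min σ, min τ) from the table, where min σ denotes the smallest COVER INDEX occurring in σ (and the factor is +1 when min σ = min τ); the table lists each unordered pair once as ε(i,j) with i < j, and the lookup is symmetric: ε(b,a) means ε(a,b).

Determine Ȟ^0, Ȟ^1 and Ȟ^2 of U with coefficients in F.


cover nerve:
  U12={x3,x10,x14,x18} U13={x3,x28,x36} U14={x28,x31,x34} U15={x24,x27,x34} U16={x10,x15,x24} U23={x1,x3,x4,x19} U24={x13,x23,x30} U25={x13,x19,x32} U26={x10,x20,x29,x30} U34={x9,x26,x28} U35={x2,x19,x35} U36={x9,x21,x35} U45={x8,x13,x34} U46={x6,x9,x30} U56={x12,x24,x35}
  U123={x3} U126={x10} U134={x28} U145={x34} U156={x24} U235={x19} U245={x13} U246={x30} U346={x9} U356={x35}
C dims 6,15,10; δ0: rk_F7 6; δ1: rk_F7 9
Ȟ^0: (6−6)−0=0 ⇒ 0
Ȟ^1: (15−9)−6=0 ⇒ 0
Ȟ^2: (10−0)−9=1 ⇒ Z/7

Ȟ^0 = 0,  Ȟ^1 = 0,  Ȟ^2 = Z/7


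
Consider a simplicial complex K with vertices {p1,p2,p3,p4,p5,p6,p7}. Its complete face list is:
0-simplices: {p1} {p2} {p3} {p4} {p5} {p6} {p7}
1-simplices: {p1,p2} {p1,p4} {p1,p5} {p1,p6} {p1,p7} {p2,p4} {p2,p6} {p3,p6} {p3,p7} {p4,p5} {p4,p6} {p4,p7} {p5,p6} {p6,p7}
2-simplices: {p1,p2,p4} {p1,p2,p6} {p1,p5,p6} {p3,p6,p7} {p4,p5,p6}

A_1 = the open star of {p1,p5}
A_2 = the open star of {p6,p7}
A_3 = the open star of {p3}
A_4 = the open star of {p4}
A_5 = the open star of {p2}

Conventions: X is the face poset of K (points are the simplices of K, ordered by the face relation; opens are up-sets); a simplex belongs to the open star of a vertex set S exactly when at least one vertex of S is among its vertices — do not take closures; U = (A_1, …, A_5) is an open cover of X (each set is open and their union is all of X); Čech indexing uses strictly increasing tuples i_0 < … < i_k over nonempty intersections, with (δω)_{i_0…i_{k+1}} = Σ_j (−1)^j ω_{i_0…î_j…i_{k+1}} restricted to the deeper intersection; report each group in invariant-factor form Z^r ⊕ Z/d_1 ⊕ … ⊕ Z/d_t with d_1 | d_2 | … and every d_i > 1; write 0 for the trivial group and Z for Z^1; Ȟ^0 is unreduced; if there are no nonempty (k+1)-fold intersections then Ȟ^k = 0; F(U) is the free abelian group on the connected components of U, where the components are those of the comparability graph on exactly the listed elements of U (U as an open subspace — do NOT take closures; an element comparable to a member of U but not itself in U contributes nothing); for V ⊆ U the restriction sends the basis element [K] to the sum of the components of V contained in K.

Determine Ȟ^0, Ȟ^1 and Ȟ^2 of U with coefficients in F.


nonempty intersections:
  A1={{p1},{p5},{p1,p2},{p1,p4},{p1,p5},{p1,p6},{p1,p7},{p4,p5},{p5,p6},{p1,p2,p4},{p1,p2,p6},{p1,p5,p6},{p4,p5,p6}} A2={{p6},{p7},{p1,p6},{p1,p7},{p2,p6},{p3,p6},{p3,p7},{p4,p6},{p4,p7},{p5,p6},{p6,p7},{p1,p2,p6},{p1,p5,p6},{p3,p6,p7},{p4,p5,p6}} A3={{p3},{p3,p6},{p3,p7},{p3,p6,p7}} A4={{p4},{p1,p4},{p2,p4},{p4,p5},{p4,p6},{p4,p7},{p1,p2,p4},{p4,p5,p6}} A5={{p2},{p1,p2},{p2,p4},{p2,p6},{p1,p2,p4},{p1,p2,p6}}
  A12={{p1,p6},{p1,p7},{p5,p6},{p1,p2,p6},{p1,p5,p6},{p4,p5,p6}} A14={{p1,p4},{p4,p5},{p1,p2,p4},{p4,p5,p6}} A15={{p1,p2},{p1,p2,p4},{p1,p2,p6}} A23={{p3,p6},{p3,p7},{p3,p6,p7}} A24={{p4,p6},{p4,p7},{p4,p5,p6}} A25={{p2,p6},{p1,p2,p6}} A45={{p2,p4},{p1,p2,p4}}
  A124={{p4,p5,p6}} A125={{p1,p2,p6}} A145={{p1,p2,p4}}
components per intersection:
  A1: {{p1},{p5},{p1,p2},{p1,p4},{p1,p5},{p1,p6},{p1,p7},{p4,p5},{p5,p6},{p1,p2,p4},{p1,p2,p6},{p1,p5,p6},{p4,p5,p6}}
  A2: {{p6},{p7},{p1,p6},{p1,p7},{p2,p6},{p3,p6},{p3,p7},{p4,p6},{p4,p7},{p5,p6},{p6,p7},{p1,p2,p6},{p1,p5,p6},{p3,p6,p7},{p4,p5,p6}}
  A3: {{p3},{p3,p6},{p3,p7},{p3,p6,p7}}
  A4: {{p4},{p1,p4},{p2,p4},{p4,p5},{p4,p6},{p4,p7},{p1,p2,p4},{p4,p5,p6}}
  A5: {{p2},{p1,p2},{p2,p4},{p2,p6},{p1,p2,p4},{p1,p2,p6}}
  A12: {{p1,p6},{p5,p6},{p1,p2,p6},{p1,p5,p6},{p4,p5,p6}} {{p1,p7}}
  A14: {{p1,p4},{p1,p2,p4}} {{p4,p5},{p4,p5,p6}}
  A15: {{p1,p2},{p1,p2,p4},{p1,p2,p6}}
  A23: {{p3,p6},{p3,p7},{p3,p6,p7}}
  A24: {{p4,p6},{p4,p5,p6}} {{p4,p7}}
  A25: {{p2,p6},{p1,p2,p6}}
  A45: {{p2,p4},{p1,p2,p4}}
  A124: {{p4,p5,p6}}
  A125: {{p1,p2,p6}}
  A145: {{p1,p2,p4}}
C dims 5,10,3; δ0: rk 4, SNF 1^4; δ1: rk 3, SNF 1^3
Ȟ^0: (5−4)−0=1 ⇒ Z
Ȟ^1: (10−3)−4=3 ⇒ Z^3
Ȟ^2: (3−0)−3=0 ⇒ 0

Ȟ^0 = Z, Ȟ^1 = Z^3, Ȟ^2 = 0


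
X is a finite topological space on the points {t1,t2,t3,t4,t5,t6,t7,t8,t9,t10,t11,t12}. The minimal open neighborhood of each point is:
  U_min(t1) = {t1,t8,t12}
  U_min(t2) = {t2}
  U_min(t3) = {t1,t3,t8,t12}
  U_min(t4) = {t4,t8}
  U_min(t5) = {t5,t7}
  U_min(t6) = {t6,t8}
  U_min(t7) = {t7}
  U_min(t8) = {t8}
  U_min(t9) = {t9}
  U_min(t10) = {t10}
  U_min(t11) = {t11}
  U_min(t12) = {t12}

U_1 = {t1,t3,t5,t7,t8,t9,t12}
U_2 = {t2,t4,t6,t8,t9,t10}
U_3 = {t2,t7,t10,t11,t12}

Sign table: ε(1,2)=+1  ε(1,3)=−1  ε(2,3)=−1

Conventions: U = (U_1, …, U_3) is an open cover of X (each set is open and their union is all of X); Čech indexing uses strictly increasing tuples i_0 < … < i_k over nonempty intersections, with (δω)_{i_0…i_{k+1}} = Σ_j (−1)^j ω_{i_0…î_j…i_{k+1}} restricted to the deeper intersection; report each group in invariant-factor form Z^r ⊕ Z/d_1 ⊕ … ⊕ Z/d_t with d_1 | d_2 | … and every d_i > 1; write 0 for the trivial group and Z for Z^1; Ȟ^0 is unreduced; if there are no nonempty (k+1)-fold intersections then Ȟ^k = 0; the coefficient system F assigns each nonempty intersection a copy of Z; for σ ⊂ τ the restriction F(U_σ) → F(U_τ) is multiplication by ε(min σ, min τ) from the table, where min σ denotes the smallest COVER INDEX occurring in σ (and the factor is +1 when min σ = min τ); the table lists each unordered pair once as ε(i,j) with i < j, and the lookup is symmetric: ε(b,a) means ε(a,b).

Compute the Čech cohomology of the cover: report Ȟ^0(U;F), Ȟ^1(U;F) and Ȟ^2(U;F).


Ȟ^0 ≅ Z, Ȟ^1 ≅ Z, Ȟ^2 ≅ 0

nerve simplices:
  U12={t8,t9} U13={t7,t12} U23={t2,t10}
C dims 3,3; δ0: rk 2, SNF 1^2
degree 0: 3−2−0 = 1 → Ȟ^0 ≅ Z
degree 1: 3−0−2 = 1 → Ȟ^1 ≅ Z
degree 2: 0−0−0 = 0 → Ȟ^2 ≅ 0


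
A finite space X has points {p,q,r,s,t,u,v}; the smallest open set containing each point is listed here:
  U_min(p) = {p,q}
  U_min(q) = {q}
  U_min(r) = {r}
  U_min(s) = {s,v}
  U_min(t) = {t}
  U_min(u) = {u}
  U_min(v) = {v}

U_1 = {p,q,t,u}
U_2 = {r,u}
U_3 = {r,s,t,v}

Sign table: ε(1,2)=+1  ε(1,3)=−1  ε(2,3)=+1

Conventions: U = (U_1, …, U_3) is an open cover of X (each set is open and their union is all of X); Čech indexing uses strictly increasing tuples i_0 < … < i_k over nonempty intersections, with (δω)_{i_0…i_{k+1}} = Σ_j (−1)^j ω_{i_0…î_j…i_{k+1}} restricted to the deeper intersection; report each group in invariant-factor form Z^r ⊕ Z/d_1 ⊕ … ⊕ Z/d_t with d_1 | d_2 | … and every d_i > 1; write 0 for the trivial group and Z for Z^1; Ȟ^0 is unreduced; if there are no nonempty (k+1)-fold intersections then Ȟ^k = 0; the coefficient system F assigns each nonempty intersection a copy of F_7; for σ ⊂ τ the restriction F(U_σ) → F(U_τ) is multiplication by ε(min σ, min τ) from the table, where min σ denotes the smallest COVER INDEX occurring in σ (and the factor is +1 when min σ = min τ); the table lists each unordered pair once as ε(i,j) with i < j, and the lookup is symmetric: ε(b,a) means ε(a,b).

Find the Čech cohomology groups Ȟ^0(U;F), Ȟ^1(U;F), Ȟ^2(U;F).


nonempty overlaps:
  U12={u} U13={t} U23={r}
C dims 3,3; δ0: rk_F7 3
degree 0: 3−3−0 = 0 → Ȟ^0 ≅ 0
degree 1: 3−0−3 = 0 → Ȟ^1 ≅ 0
degree 2: 0−0−0 = 0 → Ȟ^2 ≅ 0

Ȟ^0 = 0; Ȟ^1 = 0; Ȟ^2 = 0
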